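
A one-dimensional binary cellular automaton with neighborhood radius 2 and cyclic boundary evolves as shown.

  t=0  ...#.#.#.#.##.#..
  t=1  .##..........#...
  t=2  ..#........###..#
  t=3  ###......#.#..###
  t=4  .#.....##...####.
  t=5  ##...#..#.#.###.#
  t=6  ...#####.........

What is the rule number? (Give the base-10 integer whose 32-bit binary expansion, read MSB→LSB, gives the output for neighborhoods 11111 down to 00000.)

  [31] ##### => .  t=3,i=0
  [30] ####. => #  t=3,i=1
  [29] ###.# => .  t=5,i=14
  [28] ###.. => .  t=2,i=13
  [27] ##.## => .  t=5,i=15
  [26] ##.#. => #  t=0,i=13
  [25] ##..# => #  t=2,i=14
  [24] ##... => .  t=1,i=3
  [23] #.### => .  t=5,i=12
  [22] #.##. => .  t=0,i=11
  [21] #.#.# => .  t=0,i=5
  [20] #.#.. => .  t=0,i=14
  [19] #..## => #  t=3,i=13
  [18] #..#. => #  t=2,i=1
  [17] #...# => #  t=4,i=10
  [16] #.... => .  t=0,i=16
  [15] .#### => #  t=3,i=15
  [14] .###. => .  t=2,i=12
  [13] .##.# => .  t=0,i=12
  [12] .##.. => #  t=1,i=2
  [11] .#.## => .  t=0,i=10
  [10] .#.#. => .  t=0,i=4
  [9] .#..# => #  t=2,i=0
  [8] .#... => .  t=0,i=15
  [7] ..### => #  t=2,i=11
  [6] ..##. => .  t=1,i=1
  [5] ..#.# => .  t=0,i=3
  [4] ..#.. => #  t=1,i=13
  [3] ...## => .  t=1,i=0
  [2] ...#. => #  t=0,i=2
  [1] ....# => #  t=0,i=1
  [0] ..... => .  t=0,i=0
  bits 01000110000011101001001010010110 = 1175360150

1175360150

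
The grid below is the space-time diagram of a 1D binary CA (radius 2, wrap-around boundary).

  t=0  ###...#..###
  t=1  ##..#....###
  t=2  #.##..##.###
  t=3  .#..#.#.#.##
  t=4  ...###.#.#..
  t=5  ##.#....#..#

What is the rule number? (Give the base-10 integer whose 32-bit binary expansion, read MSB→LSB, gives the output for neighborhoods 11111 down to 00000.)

  [31] ##### => #  t=0,i=0
  [30] ####. => #  t=0,i=1
  [29] ###.# => .  t=2,i=0
  [28] ###.. => .  t=0,i=2
  [27] ##.## => #  t=2,i=1
  [26] ##.#. => .  t=3,i=0
  [25] ##..# => #  t=1,i=2
  [24] ##... => .  t=0,i=3
  [23] #.### => .  t=2,i=9
  [22] #.##. => .  t=2,i=2
  [21] #.#.# => .  t=3,i=6
  [20] #.#.. => .  t=3,i=1
  [19] #..## => .  t=0,i=8
  [18] #..#. => #  t=1,i=3
  [17] #...# => #  t=0,i=4
  [16] #.... => #  t=1,i=6
  [15] .#### => #  t=0,i=10
  [14] .###. => .  t=4,i=4
  [13] .##.# => .  t=2,i=7
  [12] .##.. => .  t=2,i=3
  [11] .#.## => #  t=3,i=9
  [10] .#.#. => #  t=3,i=5
  [9] .#..# => .  t=0,i=7
  [8] .#... => .  t=1,i=5
  [7] ..### => #  t=0,i=9
  [6] ..##. => #  t=2,i=6
  [5] ..#.# => #  t=3,i=4
  [4] ..#.. => .  t=0,i=6
  [3] ...## => .  t=1,i=8
  [2] ...#. => .  t=0,i=5
  [1] ....# => #  t=1,i=7
  [0] ..... => #  t=4,i=0
  bits 11001010000001111000110011100011 = 3389492451

3389492451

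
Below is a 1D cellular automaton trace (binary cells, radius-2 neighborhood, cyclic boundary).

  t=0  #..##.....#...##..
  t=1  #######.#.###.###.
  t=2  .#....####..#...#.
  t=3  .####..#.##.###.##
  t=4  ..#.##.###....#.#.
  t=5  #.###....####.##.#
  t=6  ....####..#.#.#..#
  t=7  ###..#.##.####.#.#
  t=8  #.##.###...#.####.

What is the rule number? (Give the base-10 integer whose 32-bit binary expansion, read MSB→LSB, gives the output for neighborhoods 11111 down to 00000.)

929800050

  nb #####: next=.  (t=1,i=2, bit31=0)
  nb ####.: next=.  (t=1,i=5, bit30=0)
  nb ###.#: next=#  (t=1,i=6, bit29=1)
  nb ###..: next=#  (t=2,i=9, bit28=1)
  nb ##.##: next=.  (t=1,i=13, bit27=0)
  nb ##.#.: next=#  (t=1,i=7, bit26=1)
  nb ##..#: next=#  (t=0,i=16, bit25=1)
  nb ##...: next=#  (t=0,i=5, bit24=1)
  nb #.###: next=.  (t=1,i=0, bit23=0)
  nb #.##.: next=#  (t=3,i=9, bit22=1)
  nb #.#.#: next=#  (t=1,i=8, bit21=1)
  nb #.#..: next=.  (t=4,i=16, bit20=0)
  nb #..##: next=#  (t=0,i=2, bit19=1)
  nb #..#.: next=.  (t=0,i=17, bit18=0)
  nb #...#: next=#  (t=0,i=12, bit17=1)
  nb #....: next=#  (t=0,i=6, bit16=1)
  nb .####: next=#  (t=1,i=1, bit15=1)
  nb .###.: next=.  (t=1,i=11, bit14=0)
  nb .##.#: next=.  (t=3,i=10, bit13=0)
  nb .##..: next=#  (t=0,i=4, bit12=1)
  nb .#.##: next=#  (t=1,i=9, bit11=1)
  nb .#.#.: next=#  (t=4,i=15, bit10=1)
  nb .#..#: next=#  (t=0,i=1, bit9=1)
  nb .#...: next=#  (t=0,i=11, bit8=1)
  nb ..###: next=.  (t=2,i=6, bit7=0)
  nb ..##.: next=#  (t=0,i=3, bit6=1)
  nb ..#.#: next=#  (t=3,i=7, bit5=1)
  nb ..#..: next=#  (t=0,i=0, bit4=1)
  nb ...##: next=.  (t=0,i=13, bit3=0)
  nb ...#.: next=.  (t=0,i=9, bit2=0)
  nb ....#: next=#  (t=0,i=8, bit1=1)
  nb .....: next=.  (t=0,i=7, bit0=0)
  bits 00110111011010111001111101110010 = 929800050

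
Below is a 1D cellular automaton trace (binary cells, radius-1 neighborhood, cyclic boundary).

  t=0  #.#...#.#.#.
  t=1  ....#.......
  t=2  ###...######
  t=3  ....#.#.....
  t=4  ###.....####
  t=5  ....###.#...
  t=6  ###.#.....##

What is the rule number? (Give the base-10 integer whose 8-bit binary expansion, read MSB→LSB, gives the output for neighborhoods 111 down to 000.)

9

  ### -> .   bit 7 = 0  t=2,i=0
  ##. -> .   bit 6 = 0  t=2,i=2
  #.# -> .   bit 5 = 0  t=0,i=1
  #.. -> .   bit 4 = 0  t=0,i=3
  .## -> #   bit 3 = 1  t=2,i=6
  .#. -> .   bit 2 = 0  t=0,i=0
  ..# -> .   bit 1 = 0  t=0,i=5
  ... -> #   bit 0 = 1  t=0,i=4
  bits 00001001 = 9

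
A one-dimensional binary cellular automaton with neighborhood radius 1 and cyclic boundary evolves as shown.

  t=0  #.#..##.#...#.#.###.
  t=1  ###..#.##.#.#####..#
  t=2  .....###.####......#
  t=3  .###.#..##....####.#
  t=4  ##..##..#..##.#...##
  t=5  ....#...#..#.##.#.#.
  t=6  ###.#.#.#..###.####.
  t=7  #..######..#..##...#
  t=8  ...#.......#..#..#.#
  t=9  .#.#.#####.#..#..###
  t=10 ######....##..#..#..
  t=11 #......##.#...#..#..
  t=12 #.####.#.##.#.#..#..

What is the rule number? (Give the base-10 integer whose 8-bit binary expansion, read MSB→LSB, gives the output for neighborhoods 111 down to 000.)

  ###|.  b7=0 t=0,i=17
  ##.|.  b6=0 t=0,i=6
  #.#|#  b5=1 t=0,i=1
  #..|.  b4=0 t=0,i=3
  .##|#  b3=1 t=0,i=5
  .#.|#  b2=1 t=0,i=0
  ..#|.  b1=0 t=0,i=4
  ...|#  b0=1 t=0,i=10
  bits 00101101 = 45

45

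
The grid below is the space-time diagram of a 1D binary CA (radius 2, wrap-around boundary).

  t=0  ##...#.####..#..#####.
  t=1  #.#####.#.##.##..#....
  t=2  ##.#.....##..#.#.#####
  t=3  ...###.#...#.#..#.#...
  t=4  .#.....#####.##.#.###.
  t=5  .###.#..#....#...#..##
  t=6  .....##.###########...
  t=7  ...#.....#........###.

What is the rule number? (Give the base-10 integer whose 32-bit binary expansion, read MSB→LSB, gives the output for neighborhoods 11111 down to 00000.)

  #####|.  b31=0 t=0,i=18
  ####.|.  b30=0 t=0,i=9
  ###.#|.  b29=0 t=0,i=20
  ###..|#  b28=1 t=0,i=10
  ##.##|.  b27=0 t=0,i=21
  ##.#.|.  b26=0 t=1,i=7
  ##..#|#  b25=1 t=0,i=11
  ##...|#  b24=1 t=0,i=2
  #.###|.  b23=0 t=0,i=7
  #.##.|#  b22=1 t=0,i=0
  #.#.#|.  b21=0 t=1,i=8
  #.#..|#  b20=1 t=2,i=3
  #..##|.  b19=0 t=0,i=15
  #..#.|.  b18=0 t=0,i=12
  #...#|#  b17=1 t=0,i=3
  #....|#  b16=1 t=1,i=19
  .####|#  b15=1 t=0,i=8
  .###.|.  b14=0 t=3,i=4
  .##.#|.  b13=0 t=1,i=11
  .##..|.  b12=0 t=0,i=1
  .#.##|#  b11=1 t=0,i=6
  .#.#.|.  b10=0 t=2,i=14
  .#..#|#  b9=1 t=0,i=14
  .#...|#  b8=1 t=1,i=18
  ..###|.  b7=0 t=0,i=16
  ..##.|.  b6=0 t=2,i=9
  ..#.#|#  b5=1 t=0,i=5
  ..#..|#  b4=1 t=0,i=13
  ...##|.  b3=0 t=2,i=8
  ...#.|#  b2=1 t=0,i=4
  ....#|#  b1=1 t=1,i=20
  .....|.  b0=0 t=2,i=6
  bits 00010011010100111000101100110110 = 324242230

324242230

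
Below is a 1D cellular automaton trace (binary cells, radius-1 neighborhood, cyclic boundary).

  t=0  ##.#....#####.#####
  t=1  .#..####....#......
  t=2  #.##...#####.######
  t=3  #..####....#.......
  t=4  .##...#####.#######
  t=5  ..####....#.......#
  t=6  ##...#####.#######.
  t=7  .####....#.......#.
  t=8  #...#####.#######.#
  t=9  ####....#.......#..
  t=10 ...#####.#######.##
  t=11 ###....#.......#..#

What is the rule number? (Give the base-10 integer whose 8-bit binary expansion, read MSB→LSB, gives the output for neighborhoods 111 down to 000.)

83

  [7] ### => .  t=0,i=0
  [6] ##. => #  t=0,i=1
  [5] #.# => .  t=0,i=2
  [4] #.. => #  t=0,i=4
  [3] .## => .  t=0,i=8
  [2] .#. => .  t=0,i=3
  [1] ..# => #  t=0,i=7
  [0] ... => #  t=0,i=5
  bits 01010011 = 83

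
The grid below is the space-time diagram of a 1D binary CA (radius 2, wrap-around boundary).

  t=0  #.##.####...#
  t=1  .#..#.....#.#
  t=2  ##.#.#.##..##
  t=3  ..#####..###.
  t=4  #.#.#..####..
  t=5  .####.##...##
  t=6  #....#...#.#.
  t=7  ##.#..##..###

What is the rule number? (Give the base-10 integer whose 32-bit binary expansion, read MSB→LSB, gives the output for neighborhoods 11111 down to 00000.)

2386447811

  [31] ##### => #  t=3,i=4
  [30] ####. => .  t=0,i=7
  [29] ###.# => .  t=2,i=1
  [28] ###.. => .  t=0,i=8
  [27] ##.## => #  t=0,i=1
  [26] ##.#. => #  t=2,i=2
  [25] ##..# => #  t=2,i=9
  [24] ##... => .  t=0,i=9
  [23] #.### => .  t=0,i=5
  [22] #.##. => .  t=0,i=2
  [21] #.#.# => #  t=1,i=12
  [20] #.#.. => #  t=1,i=1
  [19] #..## => #  t=2,i=10
  [18] #..#. => #  t=1,i=3
  [17] #...# => #  t=0,i=10
  [16] #.... => .  t=1,i=6
  [15] .#### => .  t=0,i=6
  [14] .###. => #  t=3,i=10
  [13] .##.# => .  t=0,i=0
  [12] .##.. => .  t=2,i=8
  [11] .#.## => #  t=2,i=6
  [10] .#.#. => #  t=1,i=0
  [9] .#..# => .  t=1,i=2
  [8] .#... => #  t=1,i=5
  [7] ..### => #  t=2,i=11
  [6] ..##. => #  t=0,i=12
  [5] ..#.# => .  t=1,i=10
  [4] ..#.. => .  t=1,i=4
  [3] ...## => .  t=0,i=11
  [2] ...#. => .  t=1,i=9
  [1] ....# => #  t=1,i=8
  [0] ..... => #  t=1,i=7
  bits 10001110001111100100110111000011 = 2386447811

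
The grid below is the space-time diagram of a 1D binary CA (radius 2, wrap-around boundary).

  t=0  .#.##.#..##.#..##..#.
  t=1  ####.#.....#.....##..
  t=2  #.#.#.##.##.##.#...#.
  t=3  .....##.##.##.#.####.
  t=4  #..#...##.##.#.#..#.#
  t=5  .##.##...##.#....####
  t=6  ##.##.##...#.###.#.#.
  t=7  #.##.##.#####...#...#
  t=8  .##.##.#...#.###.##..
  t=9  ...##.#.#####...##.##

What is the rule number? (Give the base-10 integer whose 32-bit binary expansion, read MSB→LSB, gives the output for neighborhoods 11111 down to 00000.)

1330055590

  nb #####: next=.  (t=7,i=10, bit31=0)
  nb ####.: next=#  (t=1,i=2, bit30=1)
  nb ###.#: next=.  (t=1,i=3, bit29=0)
  nb ###..: next=.  (t=3,i=19, bit28=0)
  nb ##.##: next=#  (t=2,i=8, bit27=1)
  nb ##.#.: next=#  (t=0,i=5, bit26=1)
  nb ##..#: next=#  (t=0,i=17, bit25=1)
  nb ##...: next=#  (t=3,i=20, bit24=1)
  nb #.###: next=.  (t=3,i=16, bit23=0)
  nb #.##.: next=#  (t=0,i=3, bit22=1)
  nb #.#.#: next=.  (t=2,i=0, bit21=0)
  nb #.#..: next=.  (t=0,i=6, bit20=0)
  nb #..##: next=.  (t=0,i=8, bit19=0)
  nb #..#.: next=#  (t=0,i=0, bit18=1)
  nb #...#: next=#  (t=2,i=17, bit17=1)
  nb #....: next=#  (t=1,i=7, bit16=1)
  nb .####: next=.  (t=1,i=1, bit15=0)
  nb .###.: next=.  (t=6,i=14, bit14=0)
  nb .##.#: next=.  (t=0,i=4, bit13=0)
  nb .##..: next=.  (t=0,i=16, bit12=0)
  nb .#.##: next=#  (t=0,i=2, bit11=1)
  nb .#.#.: next=.  (t=2,i=1, bit10=0)
  nb .#..#: next=.  (t=0,i=7, bit9=0)
  nb .#...: next=#  (t=1,i=6, bit8=1)
  nb ..###: next=#  (t=1,i=0, bit7=1)
  nb ..##.: next=.  (t=0,i=9, bit6=0)
  nb ..#.#: next=#  (t=0,i=1, bit5=1)
  nb ..#..: next=.  (t=0,i=19, bit4=0)
  nb ...##: next=.  (t=1,i=16, bit3=0)
  nb ...#.: next=#  (t=1,i=10, bit2=1)
  nb ....#: next=#  (t=1,i=9, bit1=1)
  nb .....: next=.  (t=1,i=8, bit0=0)
  bits 01001111010001110000100110100110 = 1330055590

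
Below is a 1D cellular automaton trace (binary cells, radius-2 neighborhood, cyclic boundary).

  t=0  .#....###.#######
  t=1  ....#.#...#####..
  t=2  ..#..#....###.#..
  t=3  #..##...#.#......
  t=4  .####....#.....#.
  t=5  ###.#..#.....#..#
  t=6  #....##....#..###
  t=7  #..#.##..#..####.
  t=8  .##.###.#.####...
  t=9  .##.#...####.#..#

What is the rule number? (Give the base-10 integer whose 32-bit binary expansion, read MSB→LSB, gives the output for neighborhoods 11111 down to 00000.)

  #####|#  b31=1 t=0,i=12
  ####.|.  b30=0 t=0,i=15
  ###.#|.  b29=0 t=0,i=8
  ###..|#  b28=1 t=1,i=14
  ##.##|.  b27=0 t=0,i=9
  ##.#.|.  b26=0 t=0,i=0
  ##..#|.  b25=0 t=7,i=7
  ##...|.  b24=0 t=1,i=15
  #.###|#  b23=1 t=0,i=10
  #.##.|#  b22=1 t=7,i=5
  #.#.#|#  b21=1 t=8,i=8
  #.#..|.  b20=0 t=0,i=1
  #..##|#  b19=1 t=3,i=2
  #..#.|#  b18=1 t=2,i=4
  #...#|.  b17=0 t=1,i=8
  #....|.  b16=0 t=0,i=3
  .####|#  b15=1 t=0,i=11
  .###.|.  b14=0 t=0,i=7
  .##.#|#  b13=1 t=8,i=2
  .##..|#  b12=1 t=3,i=4
  .#.##|#  b11=1 t=7,i=4
  .#.#.|#  b10=1 t=1,i=5
  .#..#|#  b9=1 t=2,i=3
  .#...|.  b8=0 t=0,i=2
  ..###|#  b7=1 t=0,i=6
  ..##.|#  b6=1 t=3,i=3
  ..#.#|.  b5=0 t=1,i=4
  ..#..|.  b4=0 t=2,i=2
  ...##|.  b3=0 t=0,i=5
  ...#.|.  b2=0 t=1,i=3
  ....#|#  b1=1 t=0,i=4
  .....|.  b0=0 t=1,i=0
  bits 10010000111011001011111011000010 = 2431434434

2431434434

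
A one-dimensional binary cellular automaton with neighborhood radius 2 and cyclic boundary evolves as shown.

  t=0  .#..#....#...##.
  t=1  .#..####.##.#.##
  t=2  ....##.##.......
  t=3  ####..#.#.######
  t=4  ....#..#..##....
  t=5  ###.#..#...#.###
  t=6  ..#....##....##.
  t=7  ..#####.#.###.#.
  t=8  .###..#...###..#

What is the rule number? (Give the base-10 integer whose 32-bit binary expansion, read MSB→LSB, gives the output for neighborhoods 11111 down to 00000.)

713151899

  #####|.  b31=0 t=3,i=0
  ####.|.  b30=0 t=1,i=6
  ###.#|#  b29=1 t=1,i=7
  ###..|.  b28=0 t=3,i=3
  ##.##|#  b27=1 t=1,i=8
  ##.#.|.  b26=0 t=1,i=0
  ##..#|#  b25=1 t=0,i=15
  ##...|.  b24=0 t=2,i=9
  #.###|#  b23=1 t=3,i=10
  #.##.|.  b22=0 t=1,i=9
  #.#.#|.  b21=0 t=1,i=12
  #.#..|.  b20=0 t=1,i=1
  #..##|.  b19=0 t=1,i=3
  #..#.|.  b18=0 t=0,i=0
  #...#|.  b17=0 t=0,i=11
  #....|#  b16=1 t=0,i=6
  .####|#  b15=1 t=1,i=5
  .###.|#  b14=1 t=7,i=11
  .##.#|.  b13=0 t=1,i=10
  .##..|#  b12=1 t=0,i=14
  .#.##|.  b11=0 t=1,i=13
  .#.#.|#  b10=1 t=3,i=7
  .#..#|.  b9=0 t=0,i=2
  .#...|#  b8=1 t=0,i=5
  ..###|#  b7=1 t=1,i=4
  ..##.|.  b6=0 t=0,i=13
  ..#.#|.  b5=0 t=3,i=6
  ..#..|#  b4=1 t=0,i=1
  ...##|#  b3=1 t=0,i=12
  ...#.|.  b2=0 t=0,i=8
  ....#|#  b1=1 t=0,i=7
  .....|#  b0=1 t=2,i=0
  bits 00101010100000011101010110011011 = 713151899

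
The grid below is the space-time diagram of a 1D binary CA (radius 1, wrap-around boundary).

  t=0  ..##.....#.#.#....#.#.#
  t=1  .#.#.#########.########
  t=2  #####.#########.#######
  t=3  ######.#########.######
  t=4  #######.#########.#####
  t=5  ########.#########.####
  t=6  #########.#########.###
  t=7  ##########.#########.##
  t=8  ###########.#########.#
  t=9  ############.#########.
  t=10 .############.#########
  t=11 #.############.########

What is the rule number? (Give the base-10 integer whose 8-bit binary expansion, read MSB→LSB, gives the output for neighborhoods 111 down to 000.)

231

  [7] ### => #  t=1,i=6
  [6] ##. => #  t=0,i=3
  [5] #.# => #  t=0,i=10
  [4] #.. => .  t=0,i=0
  [3] .## => .  t=0,i=2
  [2] .#. => #  t=0,i=9
  [1] ..# => #  t=0,i=1
  [0] ... => #  t=0,i=5
  bits 11100111 = 231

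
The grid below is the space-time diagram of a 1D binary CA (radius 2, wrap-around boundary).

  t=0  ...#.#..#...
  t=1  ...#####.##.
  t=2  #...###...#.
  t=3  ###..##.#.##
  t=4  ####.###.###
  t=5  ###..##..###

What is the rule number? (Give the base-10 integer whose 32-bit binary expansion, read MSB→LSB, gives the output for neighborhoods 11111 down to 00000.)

3600285536

  [31] ##### => #  t=1,i=5
  [30] ####. => #  t=1,i=6
  [29] ###.# => .  t=1,i=7
  [28] ###.. => #  t=2,i=6
  [27] ##.## => .  t=1,i=8
  [26] ##.#. => #  t=3,i=7
  [25] ##..# => #  t=3,i=3
  [24] ##... => .  t=1,i=11
  [23] #.### => #  t=3,i=10
  [22] #.##. => .  t=1,i=9
  [21] #.#.# => .  t=3,i=8
  [20] #.#.. => #  t=0,i=5
  [19] #..## => .  t=3,i=4
  [18] #..#. => #  t=0,i=7
  [17] #...# => #  t=2,i=2
  [16] #.... => #  t=0,i=10
  [15] .#### => #  t=1,i=4
  [14] .###. => #  t=2,i=5
  [13] .##.# => #  t=3,i=6
  [12] .##.. => #  t=1,i=10
  [11] .#.## => #  t=3,i=9
  [10] .#.#. => #  t=0,i=4
  [9] .#..# => #  t=0,i=6
  [8] .#... => #  t=0,i=9
  [7] ..### => .  t=1,i=3
  [6] ..##. => #  t=3,i=5
  [5] ..#.# => #  t=0,i=3
  [4] ..#.. => .  t=0,i=8
  [3] ...## => .  t=1,i=2
  [2] ...#. => .  t=0,i=2
  [1] ....# => .  t=0,i=1
  [0] ..... => .  t=0,i=0
  bits 11010110100101111111111101100000 = 3600285536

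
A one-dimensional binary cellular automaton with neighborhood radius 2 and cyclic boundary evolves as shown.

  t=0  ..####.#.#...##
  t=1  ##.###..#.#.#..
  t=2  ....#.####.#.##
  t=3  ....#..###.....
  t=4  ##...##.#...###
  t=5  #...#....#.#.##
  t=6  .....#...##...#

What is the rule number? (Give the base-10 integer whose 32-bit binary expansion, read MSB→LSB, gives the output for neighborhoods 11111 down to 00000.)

  #####|#  b31=1 t=4,i=14
  ####.|#  b30=1 t=0,i=4
  ###.#|#  b29=1 t=0,i=5
  ###..|.  b28=0 t=1,i=5
  ##.##|.  b27=0 t=1,i=2
  ##.#.|.  b26=0 t=0,i=6
  ##..#|#  b25=1 t=0,i=0
  ##...|.  b24=0 t=2,i=0
  #.###|.  b23=0 t=1,i=3
  #.##.|.  b22=0 t=2,i=13
  #.#.#|.  b21=0 t=0,i=7
  #.#..|.  b20=0 t=0,i=9
  #..##|#  b19=1 t=0,i=1
  #..#.|#  b18=1 t=1,i=7
  #...#|.  b17=0 t=0,i=11
  #....|.  b16=0 t=2,i=1
  .####|#  b15=1 t=0,i=3
  .###.|#  b14=1 t=1,i=4
  .##.#|.  b13=0 t=1,i=1
  .##..|.  b12=0 t=0,i=14
  .#.##|.  b11=0 t=2,i=5
  .#.#.|#  b10=1 t=0,i=8
  .#..#|#  b9=1 t=1,i=13
  .#...|#  b8=1 t=0,i=10
  ..###|.  b7=0 t=0,i=2
  ..##.|.  b6=0 t=0,i=13
  ..#.#|#  b5=1 t=1,i=8
  ..#..|.  b4=0 t=3,i=4
  ...##|#  b3=1 t=0,i=12
  ...#.|.  b2=0 t=2,i=3
  ....#|.  b1=0 t=2,i=2
  .....|#  b0=1 t=3,i=0
  bits 11100010000011001100011100101001 = 3792488233

3792488233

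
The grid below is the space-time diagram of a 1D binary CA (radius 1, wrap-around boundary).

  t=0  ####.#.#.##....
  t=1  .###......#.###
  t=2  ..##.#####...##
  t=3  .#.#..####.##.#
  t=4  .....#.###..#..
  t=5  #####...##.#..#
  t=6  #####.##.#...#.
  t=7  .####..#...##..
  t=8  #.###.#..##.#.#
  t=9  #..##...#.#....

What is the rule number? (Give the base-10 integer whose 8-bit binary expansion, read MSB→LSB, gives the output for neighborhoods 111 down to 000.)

195

  ### -> #   bit 7 = 1  t=0,i=1
  ##. -> #   bit 6 = 1  t=0,i=3
  #.# -> .   bit 5 = 0  t=0,i=4
  #.. -> .   bit 4 = 0  t=0,i=11
  .## -> .   bit 3 = 0  t=0,i=0
  .#. -> .   bit 2 = 0  t=0,i=5
  ..# -> #   bit 1 = 1  t=0,i=14
  ... -> #   bit 0 = 1  t=0,i=12
  bits 11000011 = 195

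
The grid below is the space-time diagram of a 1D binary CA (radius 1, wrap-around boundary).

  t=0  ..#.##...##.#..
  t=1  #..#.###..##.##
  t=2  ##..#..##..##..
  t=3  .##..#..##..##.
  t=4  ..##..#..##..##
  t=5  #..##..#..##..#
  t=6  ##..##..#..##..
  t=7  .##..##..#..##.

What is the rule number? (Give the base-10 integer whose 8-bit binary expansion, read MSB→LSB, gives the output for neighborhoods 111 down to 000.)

  [7] ### => .  t=1,i=6
  [6] ##. => #  t=0,i=5
  [5] #.# => #  t=0,i=3
  [4] #.. => #  t=0,i=6
  [3] .## => .  t=0,i=4
  [2] .#. => .  t=0,i=2
  [1] ..# => .  t=0,i=1
  [0] ... => #  t=0,i=0
  bits 01110001 = 113

113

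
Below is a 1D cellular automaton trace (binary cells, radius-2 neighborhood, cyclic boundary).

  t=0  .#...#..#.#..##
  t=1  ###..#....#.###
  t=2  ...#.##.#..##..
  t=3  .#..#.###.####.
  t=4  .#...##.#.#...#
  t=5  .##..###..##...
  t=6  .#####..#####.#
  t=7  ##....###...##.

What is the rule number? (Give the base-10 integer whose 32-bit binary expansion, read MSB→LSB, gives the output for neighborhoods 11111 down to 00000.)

  #####|.  b31=0 t=1,i=0
  ####.|.  b30=0 t=1,i=1
  ###.#|#  b29=1 t=3,i=8
  ###..|.  b28=0 t=1,i=2
  ##.##|.  b27=0 t=3,i=9
  ##.#.|#  b26=1 t=0,i=0
  ##..#|#  b25=1 t=1,i=3
  ##...|#  b24=1 t=2,i=13
  #.###|#  b23=1 t=1,i=12
  #.##.|.  b22=0 t=2,i=5
  #.#.#|.  b21=0 t=4,i=8
  #.#..|#  b20=1 t=0,i=1
  #..##|#  b19=1 t=0,i=12
  #..#.|.  b18=0 t=0,i=7
  #...#|.  b17=0 t=0,i=3
  #....|.  b16=0 t=1,i=7
  .####|.  b15=0 t=1,i=13
  .###.|.  b14=0 t=3,i=7
  .##.#|#  b13=1 t=0,i=14
  .##..|#  b12=1 t=2,i=12
  .#.##|#  b11=1 t=1,i=11
  .#.#.|.  b10=0 t=0,i=9
  .#..#|.  b9=0 t=0,i=6
  .#...|#  b8=1 t=0,i=2
  ..###|#  b7=1 t=5,i=5
  ..##.|#  b6=1 t=0,i=13
  ..#.#|.  b5=0 t=0,i=8
  ..#..|#  b4=1 t=0,i=5
  ...##|.  b3=0 t=4,i=4
  ...#.|.  b2=0 t=0,i=4
  ....#|#  b1=1 t=1,i=8
  .....|.  b0=0 t=2,i=0
  bits 00100111100110000011100111010010 = 664287698

664287698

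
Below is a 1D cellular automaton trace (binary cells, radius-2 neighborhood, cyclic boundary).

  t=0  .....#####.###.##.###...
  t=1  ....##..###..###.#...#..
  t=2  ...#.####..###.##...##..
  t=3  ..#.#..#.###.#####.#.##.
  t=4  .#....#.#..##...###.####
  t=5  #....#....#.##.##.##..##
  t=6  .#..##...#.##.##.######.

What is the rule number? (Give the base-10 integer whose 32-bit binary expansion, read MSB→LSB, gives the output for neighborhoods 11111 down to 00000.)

1867258012

  ##### -> .   bit 31 = 0  t=0,i=7
  ####. -> #   bit 30 = 1  t=0,i=8
  ###.# -> #   bit 29 = 1  t=0,i=9
  ###.. -> .   bit 28 = 0  t=0,i=20
  ##.## -> #   bit 27 = 1  t=0,i=10
  ##.#. -> #   bit 26 = 1  t=1,i=16
  ##..# -> #   bit 25 = 1  t=1,i=6
  ##... -> #   bit 24 = 1  t=0,i=21
  #.### -> .   bit 23 = 0  t=0,i=11
  #.##. -> #   bit 22 = 1  t=0,i=15
  #.#.# -> .   bit 21 = 0  t=3,i=19
  #.#.. -> .   bit 20 = 0  t=1,i=17
  #..## -> #   bit 19 = 1  t=1,i=7
  #..#. -> #   bit 18 = 1  t=3,i=6
  #...# -> .   bit 17 = 0  t=1,i=19
  #.... -> .   bit 16 = 0  t=0,i=22
  .#### -> .   bit 15 = 0  t=0,i=6
  .###. -> .   bit 14 = 0  t=0,i=12
  .##.# -> .   bit 13 = 0  t=0,i=16
  .##.. -> #   bit 12 = 1  t=1,i=5
  .#.## -> #   bit 11 = 1  t=2,i=4
  .#.#. -> .   bit 10 = 0  t=3,i=3
  .#..# -> .   bit 9 = 0  t=3,i=5
  .#... -> .   bit 8 = 0  t=1,i=18
  ..### -> #   bit 7 = 1  t=0,i=5
  ..##. -> .   bit 6 = 0  t=1,i=4
  ..#.# -> .   bit 5 = 0  t=2,i=3
  ..#.. -> #   bit 4 = 1  t=1,i=21
  ...## -> #   bit 3 = 1  t=0,i=4
  ...#. -> #   bit 2 = 1  t=1,i=20
  ....# -> .   bit 1 = 0  t=0,i=3
  ..... -> .   bit 0 = 0  t=0,i=0
  bits 01101111010011000001100010011100 = 1867258012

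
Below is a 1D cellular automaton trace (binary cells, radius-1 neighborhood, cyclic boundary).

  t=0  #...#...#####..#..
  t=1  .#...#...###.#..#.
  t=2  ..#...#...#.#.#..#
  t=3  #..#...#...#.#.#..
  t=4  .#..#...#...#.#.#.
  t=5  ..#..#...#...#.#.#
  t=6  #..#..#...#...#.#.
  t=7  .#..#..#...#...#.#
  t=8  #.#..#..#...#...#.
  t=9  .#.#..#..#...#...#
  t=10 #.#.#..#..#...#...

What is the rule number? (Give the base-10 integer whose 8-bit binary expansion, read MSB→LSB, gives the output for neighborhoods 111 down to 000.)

176

  [7] ### => #  t=0,i=9
  [6] ##. => .  t=0,i=12
  [5] #.# => #  t=1,i=12
  [4] #.. => #  t=0,i=1
  [3] .## => .  t=0,i=8
  [2] .#. => .  t=0,i=0
  [1] ..# => .  t=0,i=3
  [0] ... => .  t=0,i=2
  bits 10110000 = 176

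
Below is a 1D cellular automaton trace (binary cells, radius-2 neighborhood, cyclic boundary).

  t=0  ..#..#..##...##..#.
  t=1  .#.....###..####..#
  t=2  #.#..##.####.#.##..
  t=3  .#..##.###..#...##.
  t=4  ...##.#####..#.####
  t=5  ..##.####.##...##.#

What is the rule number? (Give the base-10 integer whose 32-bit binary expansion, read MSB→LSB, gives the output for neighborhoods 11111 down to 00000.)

  [31] ##### => #  t=4,i=8
  [30] ####. => .  t=1,i=14
  [29] ###.# => .  t=2,i=11
  [28] ###.. => #  t=1,i=9
  [27] ##.## => #  t=2,i=7
  [26] ##.#. => #  t=2,i=12
  [25] ##..# => #  t=0,i=15
  [24] ##... => .  t=0,i=10
  [23] #.### => #  t=2,i=8
  [22] #.##. => .  t=2,i=15
  [21] #.#.# => .  t=2,i=13
  [20] #.#.. => .  t=1,i=1
  [19] #..## => #  t=0,i=7
  [18] #..#. => .  t=0,i=4
  [17] #...# => .  t=0,i=0
  [16] #.... => .  t=1,i=3
  [15] .#### => #  t=1,i=13
  [14] .###. => #  t=1,i=8
  [13] .##.# => .  t=2,i=6
  [12] .##.. => #  t=0,i=9
  [11] .#.## => .  t=2,i=14
  [10] .#.#. => #  t=1,i=0
  [9] .#..# => .  t=0,i=3
  [8] .#... => #  t=0,i=18
  [7] ..### => .  t=1,i=7
  [6] ..##. => #  t=0,i=8
  [5] ..#.# => .  t=1,i=18
  [4] ..#.. => .  t=0,i=2
  [3] ...## => #  t=0,i=12
  [2] ...#. => #  t=0,i=1
  [1] ....# => #  t=1,i=5
  [0] ..... => .  t=1,i=4
  bits 10011110100010001101010101001110 = 2659767630

2659767630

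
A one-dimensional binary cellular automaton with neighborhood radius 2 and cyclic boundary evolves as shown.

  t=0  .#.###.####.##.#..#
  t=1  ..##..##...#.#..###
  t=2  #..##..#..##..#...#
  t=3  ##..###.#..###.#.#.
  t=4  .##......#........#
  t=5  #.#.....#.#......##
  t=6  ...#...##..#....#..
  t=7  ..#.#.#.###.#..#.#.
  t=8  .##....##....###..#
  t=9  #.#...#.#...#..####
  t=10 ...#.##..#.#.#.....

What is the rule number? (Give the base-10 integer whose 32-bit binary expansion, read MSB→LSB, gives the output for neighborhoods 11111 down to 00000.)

  #####|.  b31=0 t=9,i=17
  ####.|.  b30=0 t=0,i=9
  ###.#|.  b29=0 t=0,i=5
  ###..|#  b28=1 t=1,i=18
  ##.##|#  b27=1 t=0,i=6
  ##.#.|.  b26=0 t=0,i=14
  ##..#|#  b25=1 t=1,i=0
  ##...|.  b24=0 t=1,i=8
  #.###|#  b23=1 t=0,i=3
  #.##.|.  b22=0 t=0,i=12
  #.#.#|.  b21=0 t=0,i=1
  #.#..|.  b20=0 t=0,i=15
  #..##|.  b19=0 t=1,i=1
  #..#.|#  b18=1 t=0,i=17
  #...#|.  b17=0 t=1,i=9
  #....|.  b16=0 t=4,i=4
  .####|.  b15=0 t=0,i=8
  .###.|.  b14=0 t=0,i=4
  .##.#|#  b13=1 t=0,i=13
  .##..|#  b12=1 t=1,i=3
  .#.##|#  b11=1 t=0,i=2
  .#.#.|.  b10=0 t=0,i=0
  .#..#|#  b9=1 t=0,i=16
  .#...|#  b8=1 t=2,i=15
  ..###|.  b7=0 t=1,i=16
  ..##.|.  b6=0 t=1,i=2
  ..#.#|#  b5=1 t=0,i=18
  ..#..|.  b4=0 t=2,i=7
  ...##|#  b3=1 t=2,i=17
  ...#.|#  b2=1 t=1,i=10
  ....#|.  b1=0 t=4,i=7
  .....|.  b0=0 t=4,i=5
  bits 00011010100001000011101100101100 = 444873516

444873516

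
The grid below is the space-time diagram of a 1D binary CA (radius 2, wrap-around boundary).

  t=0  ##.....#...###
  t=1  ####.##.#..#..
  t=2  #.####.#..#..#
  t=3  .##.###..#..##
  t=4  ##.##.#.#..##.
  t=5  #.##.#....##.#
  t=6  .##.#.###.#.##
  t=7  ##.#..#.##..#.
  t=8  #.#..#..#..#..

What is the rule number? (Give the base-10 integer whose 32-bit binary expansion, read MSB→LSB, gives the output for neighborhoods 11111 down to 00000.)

  [31] ##### => .  t=0,i=13
  [30] ####. => #  t=0,i=0
  [29] ###.# => #  t=1,i=3
  [28] ###.. => #  t=0,i=1
  [27] ##.## => #  t=1,i=4
  [26] ##.#. => #  t=1,i=7
  [25] ##..# => .  t=3,i=7
  [24] ##... => #  t=0,i=2
  [23] #.### => #  t=2,i=2
  [22] #.##. => #  t=1,i=5
  [21] #.#.# => .  t=4,i=6
  [20] #.#.. => .  t=1,i=8
  [19] #..## => #  t=1,i=13
  [18] #..#. => #  t=1,i=10
  [17] #...# => .  t=0,i=9
  [16] #.... => #  t=0,i=3
  [15] .#### => .  t=0,i=12
  [14] .###. => .  t=3,i=5
  [13] .##.# => .  t=1,i=6
  [12] .##.. => .  t=7,i=9
  [11] .#.## => .  t=6,i=5
  [10] .#.#. => .  t=4,i=7
  [9] .#..# => .  t=1,i=9
  [8] .#... => #  t=0,i=8
  [7] ..### => #  t=0,i=11
  [6] ..##. => #  t=2,i=13
  [5] ..#.# => .  t=7,i=6
  [4] ..#.. => .  t=0,i=7
  [3] ...## => .  t=0,i=10
  [2] ...#. => #  t=0,i=6
  [1] ....# => #  t=0,i=5
  [0] ..... => .  t=0,i=4
  bits 01111101110011010000000111000110 = 2110587334

2110587334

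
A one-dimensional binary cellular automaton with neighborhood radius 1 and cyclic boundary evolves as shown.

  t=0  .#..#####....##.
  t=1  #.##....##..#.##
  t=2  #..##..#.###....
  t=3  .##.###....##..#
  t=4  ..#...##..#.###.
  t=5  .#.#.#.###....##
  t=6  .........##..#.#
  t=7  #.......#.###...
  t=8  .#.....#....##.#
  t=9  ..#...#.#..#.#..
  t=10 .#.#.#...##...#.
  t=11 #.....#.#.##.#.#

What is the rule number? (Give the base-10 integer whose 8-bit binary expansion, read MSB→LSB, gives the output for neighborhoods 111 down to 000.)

82

  nb ###: next=.  (t=0,i=5, bit7=0)
  nb ##.: next=#  (t=0,i=8, bit6=1)
  nb #.#: next=.  (t=1,i=1, bit5=0)
  nb #..: next=#  (t=0,i=2, bit4=1)
  nb .##: next=.  (t=0,i=4, bit3=0)
  nb .#.: next=.  (t=0,i=1, bit2=0)
  nb ..#: next=#  (t=0,i=0, bit1=1)
  nb ...: next=.  (t=0,i=10, bit0=0)
  bits 01010010 = 82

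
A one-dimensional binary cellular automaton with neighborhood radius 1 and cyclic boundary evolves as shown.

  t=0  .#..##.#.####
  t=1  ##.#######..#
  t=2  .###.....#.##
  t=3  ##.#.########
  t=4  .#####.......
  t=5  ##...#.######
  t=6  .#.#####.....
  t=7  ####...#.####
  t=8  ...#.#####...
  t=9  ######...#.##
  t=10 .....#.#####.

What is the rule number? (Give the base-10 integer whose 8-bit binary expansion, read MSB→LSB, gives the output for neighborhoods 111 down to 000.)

111

  ###|.  b7=0 t=0,i=10
  ##.|#  b6=1 t=0,i=5
  #.#|#  b5=1 t=0,i=0
  #..|.  b4=0 t=0,i=2
  .##|#  b3=1 t=0,i=4
  .#.|#  b2=1 t=0,i=1
  ..#|#  b1=1 t=0,i=3
  ...|#  b0=1 t=2,i=5
  bits 01101111 = 111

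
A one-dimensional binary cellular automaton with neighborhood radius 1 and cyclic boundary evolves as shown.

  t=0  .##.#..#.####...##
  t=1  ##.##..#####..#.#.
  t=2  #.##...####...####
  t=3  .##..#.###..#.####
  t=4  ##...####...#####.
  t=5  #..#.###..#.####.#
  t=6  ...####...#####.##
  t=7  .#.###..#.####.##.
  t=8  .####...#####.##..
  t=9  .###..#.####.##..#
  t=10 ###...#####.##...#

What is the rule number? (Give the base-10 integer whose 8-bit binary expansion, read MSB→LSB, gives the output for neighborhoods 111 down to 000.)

  ###|#  b7=1 t=0,i=10
  ##.|.  b6=0 t=0,i=2
  #.#|#  b5=1 t=0,i=0
  #..|.  b4=0 t=0,i=5
  .##|#  b3=1 t=0,i=1
  .#.|#  b2=1 t=0,i=4
  ..#|.  b1=0 t=0,i=6
  ...|#  b0=1 t=0,i=14
  bits 10101101 = 173

173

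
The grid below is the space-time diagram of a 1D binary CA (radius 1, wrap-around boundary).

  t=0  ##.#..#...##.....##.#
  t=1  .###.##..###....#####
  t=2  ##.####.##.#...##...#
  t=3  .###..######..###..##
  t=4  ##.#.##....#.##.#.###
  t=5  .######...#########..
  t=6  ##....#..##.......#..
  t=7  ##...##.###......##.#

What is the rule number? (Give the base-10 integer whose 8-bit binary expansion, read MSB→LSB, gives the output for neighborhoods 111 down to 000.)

  [7] ### => .  t=0,i=0
  [6] ##. => #  t=0,i=1
  [5] #.# => #  t=0,i=2
  [4] #.. => .  t=0,i=4
  [3] .## => #  t=0,i=10
  [2] .#. => #  t=0,i=3
  [1] ..# => #  t=0,i=5
  [0] ... => .  t=0,i=8
  bits 01101110 = 110

110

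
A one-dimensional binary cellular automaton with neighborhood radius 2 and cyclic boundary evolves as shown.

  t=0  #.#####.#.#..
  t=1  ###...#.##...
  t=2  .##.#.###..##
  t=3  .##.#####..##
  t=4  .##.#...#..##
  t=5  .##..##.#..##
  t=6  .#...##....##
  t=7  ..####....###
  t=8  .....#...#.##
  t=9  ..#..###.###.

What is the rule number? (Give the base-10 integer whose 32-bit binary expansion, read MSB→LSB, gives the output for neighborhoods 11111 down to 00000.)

820145529

  ##### -> .   bit 31 = 0  t=0,i=4
  ####. -> .   bit 30 = 0  t=0,i=5
  ###.# -> #   bit 29 = 1  t=0,i=6
  ###.. -> #   bit 28 = 1  t=1,i=2
  ##.## -> .   bit 27 = 0  t=2,i=0
  ##.#. -> .   bit 26 = 0  t=0,i=7
  ##..# -> .   bit 25 = 0  t=2,i=9
  ##... -> .   bit 24 = 0  t=1,i=3
  #.### -> #   bit 23 = 1  t=0,i=2
  #.##. -> #   bit 22 = 1  t=1,i=8
  #.#.# -> #   bit 21 = 1  t=0,i=8
  #.#.. -> .   bit 20 = 0  t=0,i=10
  #..## -> .   bit 19 = 0  t=2,i=10
  #..#. -> .   bit 18 = 0  t=0,i=12
  #...# -> #   bit 17 = 1  t=1,i=4
  #.... -> .   bit 16 = 0  t=6,i=8
  .#### -> .   bit 15 = 0  t=0,i=3
  .###. -> #   bit 14 = 1  t=1,i=1
  .##.# -> #   bit 13 = 1  t=2,i=2
  .##.. -> .   bit 12 = 0  t=1,i=9
  .#.## -> #   bit 11 = 1  t=0,i=1
  .#.#. -> #   bit 10 = 1  t=0,i=9
  .#..# -> .   bit 9 = 0  t=0,i=11
  .#... -> #   bit 8 = 1  t=4,i=5
  ..### -> .   bit 7 = 0  t=1,i=0
  ..##. -> #   bit 6 = 1  t=2,i=11
  ..#.# -> #   bit 5 = 1  t=0,i=0
  ..#.. -> #   bit 4 = 1  t=4,i=8
  ...## -> #   bit 3 = 1  t=1,i=12
  ...#. -> .   bit 2 = 0  t=1,i=5
  ....# -> .   bit 1 = 0  t=6,i=9
  ..... -> #   bit 0 = 1  t=8,i=2
  bits 00110000111000100110110101111001 = 820145529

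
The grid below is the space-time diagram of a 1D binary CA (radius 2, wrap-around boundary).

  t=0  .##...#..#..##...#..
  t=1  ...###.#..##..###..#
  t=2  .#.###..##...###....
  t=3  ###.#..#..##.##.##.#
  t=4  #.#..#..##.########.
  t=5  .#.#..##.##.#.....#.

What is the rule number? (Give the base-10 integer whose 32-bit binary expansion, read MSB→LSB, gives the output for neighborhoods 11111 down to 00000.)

692842150

  [31] ##### => .  t=4,i=13
  [30] ####. => .  t=3,i=1
  [29] ###.# => #  t=1,i=5
  [28] ###.. => .  t=1,i=16
  [27] ##.## => #  t=3,i=12
  [26] ##.#. => .  t=1,i=6
  [25] ##..# => .  t=1,i=12
  [24] ##... => #  t=0,i=3
  [23] #.### => .  t=2,i=3
  [22] #.##. => #  t=3,i=13
  [21] #.#.# => .  t=4,i=0
  [20] #.#.. => .  t=1,i=7
  [19] #..## => #  t=0,i=11
  [18] #..#. => .  t=0,i=8
  [17] #...# => #  t=0,i=4
  [16] #.... => #  t=2,i=17
  [15] .#### => #  t=3,i=0
  [14] .###. => #  t=1,i=4
  [13] .##.# => #  t=3,i=11
  [12] .##.. => .  t=0,i=2
  [11] .#.## => #  t=2,i=2
  [10] .#.#. => #  t=4,i=1
  [9] .#..# => #  t=0,i=7
  [8] .#... => .  t=0,i=18
  [7] ..### => #  t=1,i=3
  [6] ..##. => .  t=0,i=1
  [5] ..#.# => #  t=2,i=1
  [4] ..#.. => .  t=0,i=6
  [3] ...## => .  t=0,i=0
  [2] ...#. => #  t=0,i=5
  [1] ....# => #  t=2,i=19
  [0] ..... => .  t=2,i=18
  bits 00101001010010111110111010100110 = 692842150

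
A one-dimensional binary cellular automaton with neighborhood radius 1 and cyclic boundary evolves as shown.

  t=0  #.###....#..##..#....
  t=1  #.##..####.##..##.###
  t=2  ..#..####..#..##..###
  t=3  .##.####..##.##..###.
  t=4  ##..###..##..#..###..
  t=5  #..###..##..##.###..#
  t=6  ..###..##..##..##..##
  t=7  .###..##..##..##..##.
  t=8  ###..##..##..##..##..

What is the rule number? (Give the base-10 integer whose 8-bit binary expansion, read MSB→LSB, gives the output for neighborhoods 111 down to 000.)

  [7] ### => #  t=0,i=3
  [6] ##. => .  t=0,i=4
  [5] #.# => .  t=0,i=1
  [4] #.. => .  t=0,i=5
  [3] .## => #  t=0,i=2
  [2] .#. => #  t=0,i=0
  [1] ..# => #  t=0,i=8
  [0] ... => #  t=0,i=6
  bits 10001111 = 143

143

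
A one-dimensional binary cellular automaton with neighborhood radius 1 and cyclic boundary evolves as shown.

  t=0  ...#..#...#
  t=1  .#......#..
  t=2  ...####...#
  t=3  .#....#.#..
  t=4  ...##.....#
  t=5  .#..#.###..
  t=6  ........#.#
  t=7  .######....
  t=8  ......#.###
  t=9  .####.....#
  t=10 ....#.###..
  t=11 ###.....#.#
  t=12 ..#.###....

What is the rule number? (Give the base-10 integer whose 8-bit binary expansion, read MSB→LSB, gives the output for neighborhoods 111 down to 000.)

65

  ###|.  b7=0 t=2,i=4
  ##.|#  b6=1 t=2,i=6
  #.#|.  b5=0 t=3,i=7
  #..|.  b4=0 t=0,i=0
  .##|.  b3=0 t=2,i=3
  .#.|.  b2=0 t=0,i=3
  ..#|.  b1=0 t=0,i=2
  ...|#  b0=1 t=0,i=1
  bits 01000001 = 65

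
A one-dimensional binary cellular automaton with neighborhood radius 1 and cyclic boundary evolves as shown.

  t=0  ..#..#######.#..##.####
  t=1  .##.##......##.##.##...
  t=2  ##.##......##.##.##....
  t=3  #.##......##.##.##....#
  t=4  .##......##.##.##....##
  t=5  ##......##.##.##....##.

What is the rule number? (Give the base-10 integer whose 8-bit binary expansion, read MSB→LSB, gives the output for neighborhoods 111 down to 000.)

46

  [7] ### => .  t=0,i=6
  [6] ##. => .  t=0,i=11
  [5] #.# => #  t=0,i=12
  [4] #.. => .  t=0,i=0
  [3] .## => #  t=0,i=5
  [2] .#. => #  t=0,i=2
  [1] ..# => #  t=0,i=1
  [0] ... => .  t=1,i=7
  bits 00101110 = 46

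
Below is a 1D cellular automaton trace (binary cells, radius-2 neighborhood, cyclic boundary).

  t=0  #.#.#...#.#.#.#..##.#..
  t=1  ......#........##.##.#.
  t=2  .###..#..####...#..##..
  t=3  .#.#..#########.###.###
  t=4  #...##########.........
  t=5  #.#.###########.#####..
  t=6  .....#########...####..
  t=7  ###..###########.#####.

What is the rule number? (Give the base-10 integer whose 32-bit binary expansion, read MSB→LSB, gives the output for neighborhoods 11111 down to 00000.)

  nb #####: next=#  (t=3,i=8, bit31=1)
  nb ####.: next=#  (t=2,i=11, bit30=1)
  nb ###.#: next=.  (t=3,i=14, bit29=0)
  nb ###..: next=#  (t=2,i=3, bit28=1)
  nb ##.##: next=.  (t=1,i=17, bit27=0)
  nb ##.#.: next=#  (t=0,i=19, bit26=1)
  nb ##..#: next=.  (t=2,i=4, bit25=0)
  nb ##...: next=#  (t=2,i=13, bit24=1)
  nb #.###: next=.  (t=3,i=16, bit23=0)
  nb #.##.: next=.  (t=1,i=18, bit22=0)
  nb #.#.#: next=.  (t=0,i=2, bit21=0)
  nb #.#..: next=.  (t=0,i=4, bit20=0)
  nb #..##: next=#  (t=0,i=16, bit19=1)
  nb #..#.: next=.  (t=0,i=22, bit18=0)
  nb #...#: next=#  (t=0,i=6, bit17=1)
  nb #....: next=.  (t=1,i=0, bit16=0)
  nb .####: next=#  (t=2,i=10, bit15=1)
  nb .###.: next=.  (t=2,i=2, bit14=0)
  nb .##.#: next=#  (t=0,i=18, bit13=1)
  nb .##..: next=#  (t=2,i=20, bit12=1)
  nb .#.##: next=.  (t=5,i=3, bit11=0)
  nb .#.#.: next=.  (t=0,i=1, bit10=0)
  nb .#..#: next=#  (t=0,i=15, bit9=1)
  nb .#...: next=.  (t=0,i=5, bit8=0)
  nb ..###: next=#  (t=2,i=1, bit7=1)
  nb ..##.: next=.  (t=0,i=17, bit6=0)
  nb ..#.#: next=.  (t=0,i=0, bit5=0)
  nb ..#..: next=#  (t=1,i=6, bit4=1)
  nb ...##: next=.  (t=1,i=14, bit3=0)
  nb ...#.: next=.  (t=0,i=7, bit2=0)
  nb ....#: next=.  (t=1,i=4, bit1=0)
  nb .....: next=#  (t=1,i=1, bit0=1)
  bits 11010101000010101011001010010001 = 3574248081

3574248081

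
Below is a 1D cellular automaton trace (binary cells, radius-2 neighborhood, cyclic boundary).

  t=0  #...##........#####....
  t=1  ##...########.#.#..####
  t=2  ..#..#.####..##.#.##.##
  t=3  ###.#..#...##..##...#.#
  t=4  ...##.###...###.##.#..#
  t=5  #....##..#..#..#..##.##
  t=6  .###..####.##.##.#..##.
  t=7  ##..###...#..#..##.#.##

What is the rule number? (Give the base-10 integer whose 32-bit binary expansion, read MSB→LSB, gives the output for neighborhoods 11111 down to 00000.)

2411532695

  ##### -> #   bit 31 = 1  t=0,i=16
  ####. -> .   bit 30 = 0  t=0,i=17
  ###.# -> .   bit 29 = 0  t=1,i=12
  ###.. -> .   bit 28 = 0  t=0,i=18
  ##.## -> #   bit 27 = 1  t=2,i=20
  ##.#. -> #   bit 26 = 1  t=1,i=13
  ##..# -> #   bit 25 = 1  t=2,i=0
  ##... -> #   bit 24 = 1  t=0,i=6
  #.### -> #   bit 23 = 1  t=2,i=7
  #.##. -> .   bit 22 = 0  t=2,i=18
  #.#.# -> #   bit 21 = 1  t=1,i=14
  #.#.. -> #   bit 20 = 1  t=1,i=16
  #..## -> #   bit 19 = 1  t=1,i=18
  #..#. -> #   bit 18 = 1  t=2,i=1
  #...# -> .   bit 17 = 0  t=0,i=2
  #.... -> #   bit 16 = 1  t=0,i=7
  .#### -> .   bit 15 = 0  t=0,i=15
  .###. -> .   bit 14 = 0  t=4,i=7
  .##.# -> .   bit 13 = 0  t=2,i=14
  .##.. -> #   bit 12 = 1  t=0,i=5
  .#.## -> .   bit 11 = 0  t=2,i=6
  .#.#. -> .   bit 10 = 0  t=1,i=15
  .#..# -> .   bit 9 = 0  t=1,i=17
  .#... -> #   bit 8 = 1  t=0,i=1
  ..### -> #   bit 7 = 1  t=0,i=14
  ..##. -> .   bit 6 = 0  t=0,i=4
  ..#.# -> .   bit 5 = 0  t=2,i=5
  ..#.. -> #   bit 4 = 1  t=0,i=0
  ...## -> .   bit 3 = 0  t=0,i=3
  ...#. -> #   bit 2 = 1  t=0,i=22
  ....# -> #   bit 1 = 1  t=0,i=12
  ..... -> #   bit 0 = 1  t=0,i=8
  bits 10001111101111010001000110010111 = 2411532695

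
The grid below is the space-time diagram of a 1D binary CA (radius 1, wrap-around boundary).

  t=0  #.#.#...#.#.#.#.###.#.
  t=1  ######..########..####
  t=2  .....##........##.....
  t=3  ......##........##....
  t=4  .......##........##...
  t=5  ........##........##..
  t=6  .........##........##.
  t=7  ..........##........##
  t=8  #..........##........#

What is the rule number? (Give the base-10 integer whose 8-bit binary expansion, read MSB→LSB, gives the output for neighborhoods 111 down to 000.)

116

  nb ###: next=.  (t=0,i=17, bit7=0)
  nb ##.: next=#  (t=0,i=18, bit6=1)
  nb #.#: next=#  (t=0,i=1, bit5=1)
  nb #..: next=#  (t=0,i=5, bit4=1)
  nb .##: next=.  (t=0,i=16, bit3=0)
  nb .#.: next=#  (t=0,i=0, bit2=1)
  nb ..#: next=.  (t=0,i=7, bit1=0)
  nb ...: next=.  (t=0,i=6, bit0=0)
  bits 01110100 = 116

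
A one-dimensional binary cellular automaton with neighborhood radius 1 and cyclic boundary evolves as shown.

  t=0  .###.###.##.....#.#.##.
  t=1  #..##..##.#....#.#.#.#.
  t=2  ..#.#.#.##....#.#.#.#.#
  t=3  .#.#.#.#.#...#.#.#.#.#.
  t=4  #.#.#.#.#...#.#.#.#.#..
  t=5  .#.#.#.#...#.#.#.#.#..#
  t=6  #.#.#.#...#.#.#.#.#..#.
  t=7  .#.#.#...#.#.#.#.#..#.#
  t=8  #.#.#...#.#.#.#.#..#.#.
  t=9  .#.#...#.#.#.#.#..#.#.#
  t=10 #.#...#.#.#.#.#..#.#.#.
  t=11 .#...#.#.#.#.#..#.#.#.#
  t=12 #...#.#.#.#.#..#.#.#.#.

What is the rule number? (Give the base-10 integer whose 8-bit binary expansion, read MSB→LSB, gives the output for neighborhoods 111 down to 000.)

  nb ###: next=.  (t=0,i=2, bit7=0)
  nb ##.: next=#  (t=0,i=3, bit6=1)
  nb #.#: next=#  (t=0,i=4, bit5=1)
  nb #..: next=.  (t=0,i=11, bit4=0)
  nb .##: next=.  (t=0,i=1, bit3=0)
  nb .#.: next=.  (t=0,i=16, bit2=0)
  nb ..#: next=#  (t=0,i=0, bit1=1)
  nb ...: next=.  (t=0,i=12, bit0=0)
  bits 01100010 = 98

98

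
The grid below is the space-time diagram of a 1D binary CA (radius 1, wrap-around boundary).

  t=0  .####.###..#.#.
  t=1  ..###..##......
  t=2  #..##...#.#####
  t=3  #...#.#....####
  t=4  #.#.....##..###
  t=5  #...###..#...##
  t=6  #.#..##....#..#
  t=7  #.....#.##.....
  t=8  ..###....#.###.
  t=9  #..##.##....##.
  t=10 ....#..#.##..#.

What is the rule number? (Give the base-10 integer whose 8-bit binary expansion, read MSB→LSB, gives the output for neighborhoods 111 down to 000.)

  ###|#  b7=1 t=0,i=2
  ##.|#  b6=1 t=0,i=4
  #.#|.  b5=0 t=0,i=5
  #..|.  b4=0 t=0,i=9
  .##|.  b3=0 t=0,i=1
  .#.|.  b2=0 t=0,i=11
  ..#|.  b1=0 t=0,i=0
  ...|#  b0=1 t=1,i=0
  bits 11000001 = 193

193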